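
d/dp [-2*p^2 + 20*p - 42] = 20 - 4*p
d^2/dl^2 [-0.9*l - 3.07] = 0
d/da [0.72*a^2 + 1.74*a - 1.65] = 1.44*a + 1.74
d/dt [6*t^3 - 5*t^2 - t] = 18*t^2 - 10*t - 1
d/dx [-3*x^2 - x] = -6*x - 1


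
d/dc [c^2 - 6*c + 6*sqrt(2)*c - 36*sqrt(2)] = 2*c - 6 + 6*sqrt(2)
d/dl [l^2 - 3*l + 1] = 2*l - 3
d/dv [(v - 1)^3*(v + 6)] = (v - 1)^2*(4*v + 17)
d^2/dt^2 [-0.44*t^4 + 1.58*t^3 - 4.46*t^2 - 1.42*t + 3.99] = -5.28*t^2 + 9.48*t - 8.92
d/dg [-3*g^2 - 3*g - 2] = -6*g - 3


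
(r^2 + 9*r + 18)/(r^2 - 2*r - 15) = (r + 6)/(r - 5)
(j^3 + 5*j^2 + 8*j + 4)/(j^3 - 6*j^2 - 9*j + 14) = (j^2 + 3*j + 2)/(j^2 - 8*j + 7)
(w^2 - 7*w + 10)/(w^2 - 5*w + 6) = (w - 5)/(w - 3)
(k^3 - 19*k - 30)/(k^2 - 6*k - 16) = (k^2 - 2*k - 15)/(k - 8)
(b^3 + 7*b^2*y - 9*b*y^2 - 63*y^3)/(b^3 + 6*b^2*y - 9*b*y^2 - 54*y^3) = (b + 7*y)/(b + 6*y)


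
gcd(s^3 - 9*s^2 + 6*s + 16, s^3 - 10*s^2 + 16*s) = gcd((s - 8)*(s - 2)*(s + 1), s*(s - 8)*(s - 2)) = s^2 - 10*s + 16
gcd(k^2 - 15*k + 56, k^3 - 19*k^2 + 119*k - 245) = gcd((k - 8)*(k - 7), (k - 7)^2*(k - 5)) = k - 7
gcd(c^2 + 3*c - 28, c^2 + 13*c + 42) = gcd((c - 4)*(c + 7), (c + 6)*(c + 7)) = c + 7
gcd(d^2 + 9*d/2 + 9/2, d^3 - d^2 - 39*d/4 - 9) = d + 3/2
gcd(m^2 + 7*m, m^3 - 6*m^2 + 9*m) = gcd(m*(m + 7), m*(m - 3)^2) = m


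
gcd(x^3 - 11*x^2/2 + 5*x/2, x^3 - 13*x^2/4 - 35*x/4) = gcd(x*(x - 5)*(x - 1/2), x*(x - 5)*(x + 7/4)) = x^2 - 5*x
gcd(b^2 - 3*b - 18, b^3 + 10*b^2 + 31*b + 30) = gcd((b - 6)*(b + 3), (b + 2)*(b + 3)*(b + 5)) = b + 3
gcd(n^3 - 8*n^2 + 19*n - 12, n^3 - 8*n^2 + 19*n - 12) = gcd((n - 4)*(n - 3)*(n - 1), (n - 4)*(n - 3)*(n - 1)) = n^3 - 8*n^2 + 19*n - 12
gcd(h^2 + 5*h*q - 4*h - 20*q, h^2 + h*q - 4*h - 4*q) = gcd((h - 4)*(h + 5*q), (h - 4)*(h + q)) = h - 4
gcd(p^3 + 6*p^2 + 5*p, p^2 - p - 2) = p + 1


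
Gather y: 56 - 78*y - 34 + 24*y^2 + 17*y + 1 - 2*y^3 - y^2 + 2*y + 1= -2*y^3 + 23*y^2 - 59*y + 24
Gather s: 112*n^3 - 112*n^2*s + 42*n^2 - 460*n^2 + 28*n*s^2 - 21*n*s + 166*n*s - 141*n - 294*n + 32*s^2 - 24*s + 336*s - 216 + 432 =112*n^3 - 418*n^2 - 435*n + s^2*(28*n + 32) + s*(-112*n^2 + 145*n + 312) + 216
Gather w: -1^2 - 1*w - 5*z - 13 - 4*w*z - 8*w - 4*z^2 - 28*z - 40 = w*(-4*z - 9) - 4*z^2 - 33*z - 54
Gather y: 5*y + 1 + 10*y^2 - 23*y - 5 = 10*y^2 - 18*y - 4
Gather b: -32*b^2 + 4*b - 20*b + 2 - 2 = -32*b^2 - 16*b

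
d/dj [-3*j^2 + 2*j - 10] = 2 - 6*j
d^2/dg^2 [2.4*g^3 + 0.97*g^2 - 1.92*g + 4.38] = 14.4*g + 1.94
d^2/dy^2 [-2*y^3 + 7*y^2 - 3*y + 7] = 14 - 12*y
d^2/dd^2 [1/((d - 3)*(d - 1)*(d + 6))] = 2*(6*d^4 + 16*d^3 - 51*d^2 - 180*d + 405)/(d^9 + 6*d^8 - 51*d^7 - 190*d^6 + 1287*d^5 + 594*d^4 - 12825*d^3 + 25758*d^2 - 20412*d + 5832)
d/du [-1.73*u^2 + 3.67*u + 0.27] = 3.67 - 3.46*u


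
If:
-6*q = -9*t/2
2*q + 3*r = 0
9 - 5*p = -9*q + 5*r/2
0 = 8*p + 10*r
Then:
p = -15/13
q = -18/13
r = 12/13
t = -24/13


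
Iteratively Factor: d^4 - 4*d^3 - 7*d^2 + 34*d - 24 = (d + 3)*(d^3 - 7*d^2 + 14*d - 8) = (d - 4)*(d + 3)*(d^2 - 3*d + 2) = (d - 4)*(d - 1)*(d + 3)*(d - 2)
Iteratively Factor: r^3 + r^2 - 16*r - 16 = (r - 4)*(r^2 + 5*r + 4) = (r - 4)*(r + 1)*(r + 4)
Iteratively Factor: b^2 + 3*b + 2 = (b + 1)*(b + 2)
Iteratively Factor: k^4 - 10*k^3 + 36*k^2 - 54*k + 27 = (k - 3)*(k^3 - 7*k^2 + 15*k - 9) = (k - 3)^2*(k^2 - 4*k + 3) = (k - 3)^2*(k - 1)*(k - 3)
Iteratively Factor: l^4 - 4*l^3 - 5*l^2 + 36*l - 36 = (l + 3)*(l^3 - 7*l^2 + 16*l - 12) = (l - 2)*(l + 3)*(l^2 - 5*l + 6) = (l - 3)*(l - 2)*(l + 3)*(l - 2)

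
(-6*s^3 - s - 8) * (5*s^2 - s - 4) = -30*s^5 + 6*s^4 + 19*s^3 - 39*s^2 + 12*s + 32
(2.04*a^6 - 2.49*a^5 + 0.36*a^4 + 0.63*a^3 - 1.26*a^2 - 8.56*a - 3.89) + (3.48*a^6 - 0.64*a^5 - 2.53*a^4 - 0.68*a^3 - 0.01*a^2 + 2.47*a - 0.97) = 5.52*a^6 - 3.13*a^5 - 2.17*a^4 - 0.05*a^3 - 1.27*a^2 - 6.09*a - 4.86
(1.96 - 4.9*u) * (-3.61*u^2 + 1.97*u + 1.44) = 17.689*u^3 - 16.7286*u^2 - 3.1948*u + 2.8224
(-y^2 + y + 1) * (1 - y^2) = y^4 - y^3 - 2*y^2 + y + 1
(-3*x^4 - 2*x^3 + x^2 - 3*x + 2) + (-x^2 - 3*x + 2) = -3*x^4 - 2*x^3 - 6*x + 4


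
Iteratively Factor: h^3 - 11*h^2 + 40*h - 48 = (h - 4)*(h^2 - 7*h + 12) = (h - 4)^2*(h - 3)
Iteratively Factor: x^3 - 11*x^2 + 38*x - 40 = (x - 4)*(x^2 - 7*x + 10) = (x - 4)*(x - 2)*(x - 5)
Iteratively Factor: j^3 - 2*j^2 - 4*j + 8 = (j - 2)*(j^2 - 4) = (j - 2)*(j + 2)*(j - 2)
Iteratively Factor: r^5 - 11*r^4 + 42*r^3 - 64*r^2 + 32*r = (r)*(r^4 - 11*r^3 + 42*r^2 - 64*r + 32) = r*(r - 2)*(r^3 - 9*r^2 + 24*r - 16) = r*(r - 4)*(r - 2)*(r^2 - 5*r + 4) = r*(r - 4)^2*(r - 2)*(r - 1)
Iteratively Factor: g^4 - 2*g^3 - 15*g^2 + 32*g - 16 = (g - 4)*(g^3 + 2*g^2 - 7*g + 4) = (g - 4)*(g - 1)*(g^2 + 3*g - 4) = (g - 4)*(g - 1)*(g + 4)*(g - 1)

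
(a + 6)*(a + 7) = a^2 + 13*a + 42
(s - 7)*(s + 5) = s^2 - 2*s - 35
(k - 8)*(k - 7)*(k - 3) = k^3 - 18*k^2 + 101*k - 168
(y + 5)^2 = y^2 + 10*y + 25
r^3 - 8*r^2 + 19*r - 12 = (r - 4)*(r - 3)*(r - 1)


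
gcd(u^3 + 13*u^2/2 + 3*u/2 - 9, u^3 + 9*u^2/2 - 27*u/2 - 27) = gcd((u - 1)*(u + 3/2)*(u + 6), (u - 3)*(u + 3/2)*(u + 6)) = u^2 + 15*u/2 + 9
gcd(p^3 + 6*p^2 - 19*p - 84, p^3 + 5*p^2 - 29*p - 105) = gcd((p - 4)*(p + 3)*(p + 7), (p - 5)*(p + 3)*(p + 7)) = p^2 + 10*p + 21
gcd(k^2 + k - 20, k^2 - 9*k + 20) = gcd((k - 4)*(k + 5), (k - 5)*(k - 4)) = k - 4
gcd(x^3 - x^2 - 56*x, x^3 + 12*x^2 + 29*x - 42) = x + 7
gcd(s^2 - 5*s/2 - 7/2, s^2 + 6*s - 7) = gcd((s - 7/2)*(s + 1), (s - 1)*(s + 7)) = 1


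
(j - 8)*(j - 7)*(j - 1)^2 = j^4 - 17*j^3 + 87*j^2 - 127*j + 56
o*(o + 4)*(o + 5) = o^3 + 9*o^2 + 20*o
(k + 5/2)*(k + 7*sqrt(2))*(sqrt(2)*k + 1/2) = sqrt(2)*k^3 + 5*sqrt(2)*k^2/2 + 29*k^2/2 + 7*sqrt(2)*k/2 + 145*k/4 + 35*sqrt(2)/4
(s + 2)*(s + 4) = s^2 + 6*s + 8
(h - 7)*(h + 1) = h^2 - 6*h - 7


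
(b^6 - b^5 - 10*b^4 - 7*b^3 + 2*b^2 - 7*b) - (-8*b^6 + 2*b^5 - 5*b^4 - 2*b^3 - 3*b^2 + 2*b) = 9*b^6 - 3*b^5 - 5*b^4 - 5*b^3 + 5*b^2 - 9*b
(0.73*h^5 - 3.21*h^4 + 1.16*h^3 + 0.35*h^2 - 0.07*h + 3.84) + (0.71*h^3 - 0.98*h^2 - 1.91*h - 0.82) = 0.73*h^5 - 3.21*h^4 + 1.87*h^3 - 0.63*h^2 - 1.98*h + 3.02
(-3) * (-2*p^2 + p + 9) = 6*p^2 - 3*p - 27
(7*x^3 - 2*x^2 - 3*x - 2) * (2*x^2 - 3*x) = 14*x^5 - 25*x^4 + 5*x^2 + 6*x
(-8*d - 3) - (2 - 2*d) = -6*d - 5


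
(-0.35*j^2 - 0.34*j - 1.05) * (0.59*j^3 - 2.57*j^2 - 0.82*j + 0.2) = -0.2065*j^5 + 0.6989*j^4 + 0.5413*j^3 + 2.9073*j^2 + 0.793*j - 0.21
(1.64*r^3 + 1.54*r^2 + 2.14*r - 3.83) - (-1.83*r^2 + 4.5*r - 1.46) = 1.64*r^3 + 3.37*r^2 - 2.36*r - 2.37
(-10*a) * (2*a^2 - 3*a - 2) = -20*a^3 + 30*a^2 + 20*a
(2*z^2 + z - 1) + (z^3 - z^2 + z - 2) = z^3 + z^2 + 2*z - 3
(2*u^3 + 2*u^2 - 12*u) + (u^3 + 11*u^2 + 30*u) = 3*u^3 + 13*u^2 + 18*u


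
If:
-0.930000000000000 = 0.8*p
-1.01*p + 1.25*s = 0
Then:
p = -1.16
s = -0.94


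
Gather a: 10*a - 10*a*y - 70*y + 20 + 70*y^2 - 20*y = a*(10 - 10*y) + 70*y^2 - 90*y + 20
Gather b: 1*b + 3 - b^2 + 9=-b^2 + b + 12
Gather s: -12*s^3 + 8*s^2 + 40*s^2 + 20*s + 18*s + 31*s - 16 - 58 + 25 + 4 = -12*s^3 + 48*s^2 + 69*s - 45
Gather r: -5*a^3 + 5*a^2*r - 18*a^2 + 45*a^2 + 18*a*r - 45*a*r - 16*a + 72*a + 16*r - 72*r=-5*a^3 + 27*a^2 + 56*a + r*(5*a^2 - 27*a - 56)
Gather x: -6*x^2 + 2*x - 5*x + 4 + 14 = -6*x^2 - 3*x + 18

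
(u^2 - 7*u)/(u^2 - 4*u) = (u - 7)/(u - 4)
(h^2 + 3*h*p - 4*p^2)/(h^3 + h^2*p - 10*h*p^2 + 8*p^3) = 1/(h - 2*p)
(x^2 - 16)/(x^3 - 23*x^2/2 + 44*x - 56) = 2*(x + 4)/(2*x^2 - 15*x + 28)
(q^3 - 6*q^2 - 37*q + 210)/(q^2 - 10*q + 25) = (q^2 - q - 42)/(q - 5)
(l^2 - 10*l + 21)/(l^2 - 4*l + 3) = (l - 7)/(l - 1)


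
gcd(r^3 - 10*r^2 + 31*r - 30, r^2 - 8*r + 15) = r^2 - 8*r + 15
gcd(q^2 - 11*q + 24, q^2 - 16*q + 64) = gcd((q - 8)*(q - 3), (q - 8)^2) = q - 8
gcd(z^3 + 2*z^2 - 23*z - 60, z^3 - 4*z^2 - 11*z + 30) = z^2 - 2*z - 15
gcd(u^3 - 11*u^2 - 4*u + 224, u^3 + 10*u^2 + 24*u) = u + 4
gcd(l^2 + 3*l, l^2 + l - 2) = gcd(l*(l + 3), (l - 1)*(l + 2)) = 1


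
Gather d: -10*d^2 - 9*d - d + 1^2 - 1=-10*d^2 - 10*d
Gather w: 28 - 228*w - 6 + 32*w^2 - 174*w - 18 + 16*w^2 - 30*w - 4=48*w^2 - 432*w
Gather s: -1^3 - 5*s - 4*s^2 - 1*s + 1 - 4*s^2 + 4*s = -8*s^2 - 2*s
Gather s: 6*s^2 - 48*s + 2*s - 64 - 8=6*s^2 - 46*s - 72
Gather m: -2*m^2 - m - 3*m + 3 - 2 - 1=-2*m^2 - 4*m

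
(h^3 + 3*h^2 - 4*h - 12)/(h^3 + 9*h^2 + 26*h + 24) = (h - 2)/(h + 4)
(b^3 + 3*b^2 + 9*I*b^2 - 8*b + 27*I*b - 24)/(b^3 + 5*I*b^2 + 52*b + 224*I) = (b^2 + b*(3 + I) + 3*I)/(b^2 - 3*I*b + 28)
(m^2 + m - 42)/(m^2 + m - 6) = (m^2 + m - 42)/(m^2 + m - 6)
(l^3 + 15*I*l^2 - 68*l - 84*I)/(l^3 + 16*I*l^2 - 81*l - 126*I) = (l + 2*I)/(l + 3*I)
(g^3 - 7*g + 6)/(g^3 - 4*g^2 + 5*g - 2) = (g + 3)/(g - 1)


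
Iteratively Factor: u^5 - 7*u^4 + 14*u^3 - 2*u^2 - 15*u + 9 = (u - 1)*(u^4 - 6*u^3 + 8*u^2 + 6*u - 9) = (u - 3)*(u - 1)*(u^3 - 3*u^2 - u + 3) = (u - 3)*(u - 1)^2*(u^2 - 2*u - 3) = (u - 3)^2*(u - 1)^2*(u + 1)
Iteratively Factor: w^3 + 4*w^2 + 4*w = (w)*(w^2 + 4*w + 4) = w*(w + 2)*(w + 2)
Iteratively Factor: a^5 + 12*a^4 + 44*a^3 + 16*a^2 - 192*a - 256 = (a + 4)*(a^4 + 8*a^3 + 12*a^2 - 32*a - 64) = (a + 2)*(a + 4)*(a^3 + 6*a^2 - 32) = (a - 2)*(a + 2)*(a + 4)*(a^2 + 8*a + 16) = (a - 2)*(a + 2)*(a + 4)^2*(a + 4)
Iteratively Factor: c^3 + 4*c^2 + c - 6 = (c + 3)*(c^2 + c - 2) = (c - 1)*(c + 3)*(c + 2)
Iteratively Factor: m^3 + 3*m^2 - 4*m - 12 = (m + 3)*(m^2 - 4) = (m + 2)*(m + 3)*(m - 2)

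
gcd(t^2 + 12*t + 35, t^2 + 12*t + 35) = t^2 + 12*t + 35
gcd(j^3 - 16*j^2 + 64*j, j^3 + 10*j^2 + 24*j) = j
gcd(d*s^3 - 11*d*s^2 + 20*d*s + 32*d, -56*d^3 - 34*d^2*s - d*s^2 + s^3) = 1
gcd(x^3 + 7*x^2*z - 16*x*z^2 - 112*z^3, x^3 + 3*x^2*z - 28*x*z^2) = x^2 + 3*x*z - 28*z^2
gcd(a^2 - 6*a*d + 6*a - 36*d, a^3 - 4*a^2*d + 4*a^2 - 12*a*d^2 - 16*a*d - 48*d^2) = a - 6*d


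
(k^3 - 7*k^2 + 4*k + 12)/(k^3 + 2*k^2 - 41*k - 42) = (k - 2)/(k + 7)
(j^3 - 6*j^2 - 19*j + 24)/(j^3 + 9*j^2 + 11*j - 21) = (j - 8)/(j + 7)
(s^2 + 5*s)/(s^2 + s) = (s + 5)/(s + 1)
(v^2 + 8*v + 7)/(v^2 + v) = (v + 7)/v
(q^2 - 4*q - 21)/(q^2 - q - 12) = (q - 7)/(q - 4)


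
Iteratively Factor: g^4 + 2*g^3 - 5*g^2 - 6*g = (g - 2)*(g^3 + 4*g^2 + 3*g) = g*(g - 2)*(g^2 + 4*g + 3) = g*(g - 2)*(g + 1)*(g + 3)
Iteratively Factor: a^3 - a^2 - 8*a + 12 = (a - 2)*(a^2 + a - 6) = (a - 2)*(a + 3)*(a - 2)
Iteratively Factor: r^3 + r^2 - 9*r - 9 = (r + 1)*(r^2 - 9) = (r - 3)*(r + 1)*(r + 3)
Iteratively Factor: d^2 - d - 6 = (d - 3)*(d + 2)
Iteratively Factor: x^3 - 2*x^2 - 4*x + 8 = (x + 2)*(x^2 - 4*x + 4) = (x - 2)*(x + 2)*(x - 2)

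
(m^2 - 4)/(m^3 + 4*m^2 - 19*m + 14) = (m + 2)/(m^2 + 6*m - 7)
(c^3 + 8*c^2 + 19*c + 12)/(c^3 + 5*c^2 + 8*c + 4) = (c^2 + 7*c + 12)/(c^2 + 4*c + 4)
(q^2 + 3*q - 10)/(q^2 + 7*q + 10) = (q - 2)/(q + 2)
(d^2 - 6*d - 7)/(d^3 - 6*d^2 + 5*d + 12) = (d - 7)/(d^2 - 7*d + 12)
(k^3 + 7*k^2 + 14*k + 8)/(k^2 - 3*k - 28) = (k^2 + 3*k + 2)/(k - 7)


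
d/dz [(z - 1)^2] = 2*z - 2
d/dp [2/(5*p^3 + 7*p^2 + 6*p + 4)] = 2*(-15*p^2 - 14*p - 6)/(5*p^3 + 7*p^2 + 6*p + 4)^2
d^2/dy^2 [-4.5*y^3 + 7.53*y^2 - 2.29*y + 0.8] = 15.06 - 27.0*y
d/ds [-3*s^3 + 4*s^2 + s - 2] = -9*s^2 + 8*s + 1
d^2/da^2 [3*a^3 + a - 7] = 18*a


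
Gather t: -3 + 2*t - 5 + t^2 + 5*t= t^2 + 7*t - 8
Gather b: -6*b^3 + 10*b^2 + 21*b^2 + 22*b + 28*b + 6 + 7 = -6*b^3 + 31*b^2 + 50*b + 13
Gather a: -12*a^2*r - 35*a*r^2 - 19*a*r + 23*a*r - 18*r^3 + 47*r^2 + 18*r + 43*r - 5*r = -12*a^2*r + a*(-35*r^2 + 4*r) - 18*r^3 + 47*r^2 + 56*r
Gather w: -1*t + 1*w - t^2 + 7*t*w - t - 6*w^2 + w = -t^2 - 2*t - 6*w^2 + w*(7*t + 2)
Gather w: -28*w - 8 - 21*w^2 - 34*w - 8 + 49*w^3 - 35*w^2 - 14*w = 49*w^3 - 56*w^2 - 76*w - 16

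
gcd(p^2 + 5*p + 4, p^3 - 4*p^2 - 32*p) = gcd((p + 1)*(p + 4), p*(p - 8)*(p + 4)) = p + 4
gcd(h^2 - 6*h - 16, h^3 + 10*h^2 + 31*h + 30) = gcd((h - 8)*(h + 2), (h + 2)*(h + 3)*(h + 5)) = h + 2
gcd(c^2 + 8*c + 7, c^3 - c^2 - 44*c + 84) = c + 7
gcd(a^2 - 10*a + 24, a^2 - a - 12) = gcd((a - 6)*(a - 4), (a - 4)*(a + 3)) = a - 4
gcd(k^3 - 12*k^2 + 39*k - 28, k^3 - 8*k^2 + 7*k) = k^2 - 8*k + 7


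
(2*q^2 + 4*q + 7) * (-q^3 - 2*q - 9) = -2*q^5 - 4*q^4 - 11*q^3 - 26*q^2 - 50*q - 63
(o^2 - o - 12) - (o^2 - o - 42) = 30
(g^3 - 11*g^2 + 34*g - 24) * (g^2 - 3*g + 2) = g^5 - 14*g^4 + 69*g^3 - 148*g^2 + 140*g - 48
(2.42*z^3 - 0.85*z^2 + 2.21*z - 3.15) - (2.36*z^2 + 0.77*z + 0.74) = 2.42*z^3 - 3.21*z^2 + 1.44*z - 3.89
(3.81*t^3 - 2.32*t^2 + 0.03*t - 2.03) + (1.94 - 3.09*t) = 3.81*t^3 - 2.32*t^2 - 3.06*t - 0.0899999999999999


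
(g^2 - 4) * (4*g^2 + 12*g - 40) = 4*g^4 + 12*g^3 - 56*g^2 - 48*g + 160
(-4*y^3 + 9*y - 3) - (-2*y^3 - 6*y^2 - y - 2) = -2*y^3 + 6*y^2 + 10*y - 1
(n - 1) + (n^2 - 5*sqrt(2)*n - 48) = n^2 - 5*sqrt(2)*n + n - 49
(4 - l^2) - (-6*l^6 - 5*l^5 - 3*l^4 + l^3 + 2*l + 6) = 6*l^6 + 5*l^5 + 3*l^4 - l^3 - l^2 - 2*l - 2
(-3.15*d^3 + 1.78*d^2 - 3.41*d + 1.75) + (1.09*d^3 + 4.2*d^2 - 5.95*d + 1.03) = -2.06*d^3 + 5.98*d^2 - 9.36*d + 2.78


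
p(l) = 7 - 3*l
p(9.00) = -20.00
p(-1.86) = 12.58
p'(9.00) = -3.00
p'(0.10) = -3.00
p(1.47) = 2.59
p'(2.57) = -3.00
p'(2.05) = -3.00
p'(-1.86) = -3.00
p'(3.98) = -3.00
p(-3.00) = 16.00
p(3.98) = -4.94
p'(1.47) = -3.00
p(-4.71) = 21.13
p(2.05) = 0.85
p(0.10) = 6.70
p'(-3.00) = -3.00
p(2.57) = -0.71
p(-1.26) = 10.78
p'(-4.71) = -3.00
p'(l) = -3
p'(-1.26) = -3.00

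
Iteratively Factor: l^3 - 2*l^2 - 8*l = (l)*(l^2 - 2*l - 8) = l*(l + 2)*(l - 4)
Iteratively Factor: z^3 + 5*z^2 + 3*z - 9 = (z + 3)*(z^2 + 2*z - 3) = (z - 1)*(z + 3)*(z + 3)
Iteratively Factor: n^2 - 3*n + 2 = (n - 1)*(n - 2)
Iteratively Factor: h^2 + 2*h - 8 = (h + 4)*(h - 2)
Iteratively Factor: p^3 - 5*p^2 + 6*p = (p)*(p^2 - 5*p + 6) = p*(p - 3)*(p - 2)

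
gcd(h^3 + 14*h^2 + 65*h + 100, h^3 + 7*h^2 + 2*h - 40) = h^2 + 9*h + 20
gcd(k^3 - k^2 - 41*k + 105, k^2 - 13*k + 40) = k - 5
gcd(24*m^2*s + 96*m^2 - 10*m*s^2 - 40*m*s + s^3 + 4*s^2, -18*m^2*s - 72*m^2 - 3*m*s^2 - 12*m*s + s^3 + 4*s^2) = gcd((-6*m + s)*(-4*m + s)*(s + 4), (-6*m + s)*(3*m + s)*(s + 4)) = -6*m*s - 24*m + s^2 + 4*s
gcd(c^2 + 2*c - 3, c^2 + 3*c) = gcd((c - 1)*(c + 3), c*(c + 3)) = c + 3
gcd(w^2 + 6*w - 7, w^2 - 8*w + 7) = w - 1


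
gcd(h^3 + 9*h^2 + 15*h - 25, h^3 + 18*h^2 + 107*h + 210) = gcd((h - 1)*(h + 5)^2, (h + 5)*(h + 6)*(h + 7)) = h + 5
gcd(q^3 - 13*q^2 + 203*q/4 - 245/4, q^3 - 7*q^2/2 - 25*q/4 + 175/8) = q^2 - 6*q + 35/4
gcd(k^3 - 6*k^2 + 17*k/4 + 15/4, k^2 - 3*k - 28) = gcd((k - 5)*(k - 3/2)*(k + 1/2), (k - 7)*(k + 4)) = 1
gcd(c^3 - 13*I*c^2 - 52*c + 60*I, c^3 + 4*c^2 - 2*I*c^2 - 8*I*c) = c - 2*I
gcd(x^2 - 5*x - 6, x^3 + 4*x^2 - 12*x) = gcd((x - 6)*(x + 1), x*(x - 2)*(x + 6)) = 1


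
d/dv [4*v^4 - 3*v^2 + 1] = 16*v^3 - 6*v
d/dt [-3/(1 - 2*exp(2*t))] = -12*exp(2*t)/(2*exp(2*t) - 1)^2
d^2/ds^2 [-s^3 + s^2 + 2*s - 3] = 2 - 6*s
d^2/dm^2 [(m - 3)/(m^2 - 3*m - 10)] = 2*(3*(2 - m)*(-m^2 + 3*m + 10) - (m - 3)*(2*m - 3)^2)/(-m^2 + 3*m + 10)^3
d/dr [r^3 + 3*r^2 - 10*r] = 3*r^2 + 6*r - 10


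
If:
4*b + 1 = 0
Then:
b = -1/4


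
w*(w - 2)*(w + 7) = w^3 + 5*w^2 - 14*w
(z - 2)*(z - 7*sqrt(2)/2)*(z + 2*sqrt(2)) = z^3 - 3*sqrt(2)*z^2/2 - 2*z^2 - 14*z + 3*sqrt(2)*z + 28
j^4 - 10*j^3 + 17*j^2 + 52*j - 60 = (j - 6)*(j - 5)*(j - 1)*(j + 2)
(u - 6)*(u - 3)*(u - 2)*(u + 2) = u^4 - 9*u^3 + 14*u^2 + 36*u - 72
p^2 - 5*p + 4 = (p - 4)*(p - 1)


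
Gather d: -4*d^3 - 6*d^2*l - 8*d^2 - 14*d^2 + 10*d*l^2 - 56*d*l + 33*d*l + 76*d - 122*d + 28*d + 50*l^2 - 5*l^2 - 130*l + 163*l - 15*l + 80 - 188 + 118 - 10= -4*d^3 + d^2*(-6*l - 22) + d*(10*l^2 - 23*l - 18) + 45*l^2 + 18*l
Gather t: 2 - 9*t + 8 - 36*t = 10 - 45*t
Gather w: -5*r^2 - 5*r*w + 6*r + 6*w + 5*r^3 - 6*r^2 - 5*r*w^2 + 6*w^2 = 5*r^3 - 11*r^2 + 6*r + w^2*(6 - 5*r) + w*(6 - 5*r)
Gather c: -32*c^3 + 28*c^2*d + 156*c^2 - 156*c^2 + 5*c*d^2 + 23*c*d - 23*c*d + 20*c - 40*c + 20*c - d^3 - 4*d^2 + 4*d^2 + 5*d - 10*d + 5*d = -32*c^3 + 28*c^2*d + 5*c*d^2 - d^3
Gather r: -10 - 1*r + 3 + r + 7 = 0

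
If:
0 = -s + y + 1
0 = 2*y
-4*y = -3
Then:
No Solution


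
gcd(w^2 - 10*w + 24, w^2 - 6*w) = w - 6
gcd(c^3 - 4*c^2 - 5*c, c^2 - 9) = 1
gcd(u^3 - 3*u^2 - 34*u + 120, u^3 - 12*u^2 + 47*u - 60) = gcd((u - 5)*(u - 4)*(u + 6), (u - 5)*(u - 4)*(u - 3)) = u^2 - 9*u + 20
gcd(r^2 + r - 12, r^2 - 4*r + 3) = r - 3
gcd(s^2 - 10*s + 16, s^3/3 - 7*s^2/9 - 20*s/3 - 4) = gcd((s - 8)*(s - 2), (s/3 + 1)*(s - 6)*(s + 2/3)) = 1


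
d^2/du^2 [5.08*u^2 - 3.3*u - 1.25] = 10.1600000000000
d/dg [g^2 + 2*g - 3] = 2*g + 2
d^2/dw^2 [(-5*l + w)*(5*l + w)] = 2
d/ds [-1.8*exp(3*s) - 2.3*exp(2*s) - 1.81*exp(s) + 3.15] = (-5.4*exp(2*s) - 4.6*exp(s) - 1.81)*exp(s)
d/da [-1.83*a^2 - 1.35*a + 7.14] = -3.66*a - 1.35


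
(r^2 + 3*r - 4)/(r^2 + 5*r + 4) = (r - 1)/(r + 1)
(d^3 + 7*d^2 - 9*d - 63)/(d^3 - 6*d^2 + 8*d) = (d^3 + 7*d^2 - 9*d - 63)/(d*(d^2 - 6*d + 8))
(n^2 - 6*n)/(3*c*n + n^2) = (n - 6)/(3*c + n)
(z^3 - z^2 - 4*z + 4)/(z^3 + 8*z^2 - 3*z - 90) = (z^3 - z^2 - 4*z + 4)/(z^3 + 8*z^2 - 3*z - 90)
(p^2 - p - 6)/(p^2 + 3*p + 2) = (p - 3)/(p + 1)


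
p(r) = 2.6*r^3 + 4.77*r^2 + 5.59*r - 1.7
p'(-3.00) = 47.17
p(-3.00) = -45.74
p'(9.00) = 723.25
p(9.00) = 2330.38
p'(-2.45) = 29.04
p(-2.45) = -25.00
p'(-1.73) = 12.43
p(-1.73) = -10.56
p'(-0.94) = 3.51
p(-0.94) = -4.90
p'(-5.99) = 228.31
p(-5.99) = -422.83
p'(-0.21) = 3.93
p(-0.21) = -2.69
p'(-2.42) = 28.18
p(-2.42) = -24.14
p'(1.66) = 42.92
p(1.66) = 32.62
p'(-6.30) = 255.07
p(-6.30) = -497.72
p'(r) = 7.8*r^2 + 9.54*r + 5.59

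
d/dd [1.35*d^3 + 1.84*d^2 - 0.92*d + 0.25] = 4.05*d^2 + 3.68*d - 0.92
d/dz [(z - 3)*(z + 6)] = 2*z + 3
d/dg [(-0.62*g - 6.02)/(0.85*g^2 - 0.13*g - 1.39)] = (0.527*g^2 + 10.234*g + 0.0791999999999999)/(0.7225*g^4 - 0.221*g^3 - 2.3461*g^2 + 0.3614*g + 1.9321)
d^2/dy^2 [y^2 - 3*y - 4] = 2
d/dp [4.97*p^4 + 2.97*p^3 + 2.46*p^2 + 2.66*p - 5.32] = 19.88*p^3 + 8.91*p^2 + 4.92*p + 2.66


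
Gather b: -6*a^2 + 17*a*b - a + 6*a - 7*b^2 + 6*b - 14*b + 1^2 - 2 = -6*a^2 + 5*a - 7*b^2 + b*(17*a - 8) - 1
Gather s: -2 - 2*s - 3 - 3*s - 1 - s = -6*s - 6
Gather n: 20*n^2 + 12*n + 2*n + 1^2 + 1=20*n^2 + 14*n + 2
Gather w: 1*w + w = 2*w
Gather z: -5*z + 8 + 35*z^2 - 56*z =35*z^2 - 61*z + 8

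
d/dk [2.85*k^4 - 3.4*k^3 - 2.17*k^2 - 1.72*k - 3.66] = 11.4*k^3 - 10.2*k^2 - 4.34*k - 1.72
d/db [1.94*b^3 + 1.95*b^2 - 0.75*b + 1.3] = 5.82*b^2 + 3.9*b - 0.75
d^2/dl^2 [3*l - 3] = 0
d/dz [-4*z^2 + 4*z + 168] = 4 - 8*z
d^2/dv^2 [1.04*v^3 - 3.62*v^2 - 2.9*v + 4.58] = 6.24*v - 7.24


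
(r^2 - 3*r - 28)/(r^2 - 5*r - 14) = (r + 4)/(r + 2)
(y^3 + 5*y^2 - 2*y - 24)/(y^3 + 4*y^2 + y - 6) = (y^2 + 2*y - 8)/(y^2 + y - 2)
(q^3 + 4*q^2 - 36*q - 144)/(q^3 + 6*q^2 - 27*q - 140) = (q^2 - 36)/(q^2 + 2*q - 35)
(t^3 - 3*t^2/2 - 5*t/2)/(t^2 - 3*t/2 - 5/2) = t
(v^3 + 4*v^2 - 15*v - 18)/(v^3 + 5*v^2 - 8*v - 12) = (v - 3)/(v - 2)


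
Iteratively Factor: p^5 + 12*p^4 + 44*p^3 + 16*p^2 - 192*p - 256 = (p + 4)*(p^4 + 8*p^3 + 12*p^2 - 32*p - 64) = (p + 4)^2*(p^3 + 4*p^2 - 4*p - 16) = (p + 4)^3*(p^2 - 4) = (p + 2)*(p + 4)^3*(p - 2)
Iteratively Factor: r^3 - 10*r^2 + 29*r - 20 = (r - 1)*(r^2 - 9*r + 20) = (r - 4)*(r - 1)*(r - 5)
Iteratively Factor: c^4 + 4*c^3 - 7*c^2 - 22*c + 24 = (c - 2)*(c^3 + 6*c^2 + 5*c - 12) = (c - 2)*(c - 1)*(c^2 + 7*c + 12) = (c - 2)*(c - 1)*(c + 4)*(c + 3)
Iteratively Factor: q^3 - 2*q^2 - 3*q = (q)*(q^2 - 2*q - 3) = q*(q - 3)*(q + 1)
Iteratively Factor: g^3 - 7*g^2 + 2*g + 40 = (g - 4)*(g^2 - 3*g - 10) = (g - 4)*(g + 2)*(g - 5)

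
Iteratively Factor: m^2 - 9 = (m - 3)*(m + 3)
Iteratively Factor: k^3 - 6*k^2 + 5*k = (k - 5)*(k^2 - k) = (k - 5)*(k - 1)*(k)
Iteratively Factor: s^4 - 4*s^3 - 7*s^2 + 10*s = (s)*(s^3 - 4*s^2 - 7*s + 10) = s*(s - 5)*(s^2 + s - 2) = s*(s - 5)*(s + 2)*(s - 1)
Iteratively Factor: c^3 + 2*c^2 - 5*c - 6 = (c - 2)*(c^2 + 4*c + 3) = (c - 2)*(c + 3)*(c + 1)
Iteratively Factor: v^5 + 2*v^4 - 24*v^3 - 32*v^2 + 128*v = (v)*(v^4 + 2*v^3 - 24*v^2 - 32*v + 128) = v*(v - 2)*(v^3 + 4*v^2 - 16*v - 64) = v*(v - 2)*(v + 4)*(v^2 - 16) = v*(v - 2)*(v + 4)^2*(v - 4)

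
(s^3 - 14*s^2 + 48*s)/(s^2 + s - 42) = s*(s - 8)/(s + 7)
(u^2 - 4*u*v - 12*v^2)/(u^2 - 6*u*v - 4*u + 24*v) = (u + 2*v)/(u - 4)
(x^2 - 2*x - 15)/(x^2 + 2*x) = (x^2 - 2*x - 15)/(x*(x + 2))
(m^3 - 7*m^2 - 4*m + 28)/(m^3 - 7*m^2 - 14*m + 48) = (m^2 - 5*m - 14)/(m^2 - 5*m - 24)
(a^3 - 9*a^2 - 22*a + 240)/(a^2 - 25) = (a^2 - 14*a + 48)/(a - 5)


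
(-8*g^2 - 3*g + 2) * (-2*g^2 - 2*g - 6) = 16*g^4 + 22*g^3 + 50*g^2 + 14*g - 12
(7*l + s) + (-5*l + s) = 2*l + 2*s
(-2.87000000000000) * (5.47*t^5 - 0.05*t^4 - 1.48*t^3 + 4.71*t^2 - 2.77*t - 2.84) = -15.6989*t^5 + 0.1435*t^4 + 4.2476*t^3 - 13.5177*t^2 + 7.9499*t + 8.1508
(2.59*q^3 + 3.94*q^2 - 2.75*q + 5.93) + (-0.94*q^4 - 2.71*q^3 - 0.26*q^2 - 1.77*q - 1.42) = -0.94*q^4 - 0.12*q^3 + 3.68*q^2 - 4.52*q + 4.51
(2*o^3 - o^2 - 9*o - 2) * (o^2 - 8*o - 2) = 2*o^5 - 17*o^4 - 5*o^3 + 72*o^2 + 34*o + 4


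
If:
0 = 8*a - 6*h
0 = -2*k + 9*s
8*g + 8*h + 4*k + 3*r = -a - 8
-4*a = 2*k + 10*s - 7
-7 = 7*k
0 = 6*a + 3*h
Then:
No Solution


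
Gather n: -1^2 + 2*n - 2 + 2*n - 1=4*n - 4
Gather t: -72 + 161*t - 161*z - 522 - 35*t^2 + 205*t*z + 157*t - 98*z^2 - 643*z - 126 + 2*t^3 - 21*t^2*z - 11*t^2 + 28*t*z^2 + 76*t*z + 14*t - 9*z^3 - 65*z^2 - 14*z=2*t^3 + t^2*(-21*z - 46) + t*(28*z^2 + 281*z + 332) - 9*z^3 - 163*z^2 - 818*z - 720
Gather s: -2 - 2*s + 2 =-2*s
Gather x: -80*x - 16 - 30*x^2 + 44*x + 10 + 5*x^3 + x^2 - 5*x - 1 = 5*x^3 - 29*x^2 - 41*x - 7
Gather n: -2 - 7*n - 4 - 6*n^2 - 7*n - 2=-6*n^2 - 14*n - 8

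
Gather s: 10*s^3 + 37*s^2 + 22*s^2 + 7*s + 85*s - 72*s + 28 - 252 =10*s^3 + 59*s^2 + 20*s - 224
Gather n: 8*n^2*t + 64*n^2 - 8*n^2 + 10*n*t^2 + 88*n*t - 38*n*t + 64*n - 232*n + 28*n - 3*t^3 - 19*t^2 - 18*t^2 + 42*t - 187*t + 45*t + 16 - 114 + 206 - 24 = n^2*(8*t + 56) + n*(10*t^2 + 50*t - 140) - 3*t^3 - 37*t^2 - 100*t + 84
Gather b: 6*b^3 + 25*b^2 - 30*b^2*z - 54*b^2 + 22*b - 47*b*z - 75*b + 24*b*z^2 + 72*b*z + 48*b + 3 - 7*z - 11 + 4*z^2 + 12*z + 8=6*b^3 + b^2*(-30*z - 29) + b*(24*z^2 + 25*z - 5) + 4*z^2 + 5*z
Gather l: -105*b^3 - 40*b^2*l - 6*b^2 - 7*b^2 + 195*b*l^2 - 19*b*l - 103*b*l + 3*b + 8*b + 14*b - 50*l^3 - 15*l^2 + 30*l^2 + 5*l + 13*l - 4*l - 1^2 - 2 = -105*b^3 - 13*b^2 + 25*b - 50*l^3 + l^2*(195*b + 15) + l*(-40*b^2 - 122*b + 14) - 3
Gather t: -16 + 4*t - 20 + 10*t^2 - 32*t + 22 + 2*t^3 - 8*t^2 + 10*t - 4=2*t^3 + 2*t^2 - 18*t - 18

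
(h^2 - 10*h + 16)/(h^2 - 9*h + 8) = (h - 2)/(h - 1)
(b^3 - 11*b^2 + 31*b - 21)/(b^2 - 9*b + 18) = (b^2 - 8*b + 7)/(b - 6)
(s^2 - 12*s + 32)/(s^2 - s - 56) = (s - 4)/(s + 7)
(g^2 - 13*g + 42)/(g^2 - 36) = (g - 7)/(g + 6)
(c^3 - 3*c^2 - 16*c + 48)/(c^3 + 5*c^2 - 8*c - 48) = (c - 4)/(c + 4)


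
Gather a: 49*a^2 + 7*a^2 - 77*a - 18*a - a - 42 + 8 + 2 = 56*a^2 - 96*a - 32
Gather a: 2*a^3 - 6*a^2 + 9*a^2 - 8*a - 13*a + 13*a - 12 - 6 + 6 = 2*a^3 + 3*a^2 - 8*a - 12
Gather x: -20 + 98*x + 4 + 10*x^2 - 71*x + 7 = 10*x^2 + 27*x - 9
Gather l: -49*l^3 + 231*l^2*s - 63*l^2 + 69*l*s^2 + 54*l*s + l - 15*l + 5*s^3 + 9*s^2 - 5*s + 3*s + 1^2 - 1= -49*l^3 + l^2*(231*s - 63) + l*(69*s^2 + 54*s - 14) + 5*s^3 + 9*s^2 - 2*s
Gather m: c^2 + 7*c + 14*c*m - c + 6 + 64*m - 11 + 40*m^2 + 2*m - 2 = c^2 + 6*c + 40*m^2 + m*(14*c + 66) - 7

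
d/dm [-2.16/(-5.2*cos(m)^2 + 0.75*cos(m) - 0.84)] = (22.464*cos(m) - 1.62)*sin(m)/(5.2*cos(m)^2 - 0.75*cos(m) + 0.84)^2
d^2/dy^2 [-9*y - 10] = 0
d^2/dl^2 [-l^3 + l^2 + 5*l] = 2 - 6*l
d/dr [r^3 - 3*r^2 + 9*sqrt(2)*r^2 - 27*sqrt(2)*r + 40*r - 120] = 3*r^2 - 6*r + 18*sqrt(2)*r - 27*sqrt(2) + 40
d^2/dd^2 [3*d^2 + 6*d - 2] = 6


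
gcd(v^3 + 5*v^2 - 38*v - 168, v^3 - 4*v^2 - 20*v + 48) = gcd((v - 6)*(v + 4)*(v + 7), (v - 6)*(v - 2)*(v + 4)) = v^2 - 2*v - 24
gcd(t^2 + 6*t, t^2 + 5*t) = t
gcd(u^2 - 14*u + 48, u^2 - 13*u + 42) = u - 6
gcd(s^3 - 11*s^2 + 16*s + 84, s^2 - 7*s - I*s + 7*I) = s - 7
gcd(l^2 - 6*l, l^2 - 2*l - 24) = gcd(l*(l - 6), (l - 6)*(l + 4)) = l - 6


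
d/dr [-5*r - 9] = -5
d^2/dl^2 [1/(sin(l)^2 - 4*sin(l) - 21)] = 2*(-2*sin(l)^4 + 6*sin(l)^3 - 47*sin(l)^2 + 30*sin(l) + 37)/((sin(l) - 7)^3*(sin(l) + 3)^3)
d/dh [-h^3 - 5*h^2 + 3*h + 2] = -3*h^2 - 10*h + 3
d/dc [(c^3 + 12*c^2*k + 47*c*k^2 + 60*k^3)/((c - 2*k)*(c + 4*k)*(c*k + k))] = (-10*c^2*k + c^2 - 30*c*k^2 - 4*c*k + 30*k^3 - 31*k^2)/(k*(c^4 - 4*c^3*k + 2*c^3 + 4*c^2*k^2 - 8*c^2*k + c^2 + 8*c*k^2 - 4*c*k + 4*k^2))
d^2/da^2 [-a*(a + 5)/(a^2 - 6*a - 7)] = 2*(-11*a^3 - 21*a^2 - 105*a + 161)/(a^6 - 18*a^5 + 87*a^4 + 36*a^3 - 609*a^2 - 882*a - 343)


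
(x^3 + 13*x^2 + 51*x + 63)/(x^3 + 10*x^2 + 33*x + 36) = (x + 7)/(x + 4)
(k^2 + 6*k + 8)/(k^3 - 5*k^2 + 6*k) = (k^2 + 6*k + 8)/(k*(k^2 - 5*k + 6))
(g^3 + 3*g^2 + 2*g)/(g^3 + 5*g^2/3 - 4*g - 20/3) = 3*g*(g + 1)/(3*g^2 - g - 10)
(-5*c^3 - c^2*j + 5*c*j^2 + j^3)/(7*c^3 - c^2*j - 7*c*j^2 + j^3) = (-5*c - j)/(7*c - j)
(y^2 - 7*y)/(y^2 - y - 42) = y/(y + 6)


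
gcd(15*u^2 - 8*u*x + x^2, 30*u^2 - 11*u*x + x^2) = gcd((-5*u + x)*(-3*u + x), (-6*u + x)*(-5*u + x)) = -5*u + x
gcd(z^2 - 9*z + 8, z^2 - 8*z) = z - 8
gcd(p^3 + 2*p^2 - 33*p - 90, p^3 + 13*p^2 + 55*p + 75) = p^2 + 8*p + 15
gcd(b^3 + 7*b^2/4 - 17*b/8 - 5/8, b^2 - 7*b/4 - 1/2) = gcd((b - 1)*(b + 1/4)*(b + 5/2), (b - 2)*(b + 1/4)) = b + 1/4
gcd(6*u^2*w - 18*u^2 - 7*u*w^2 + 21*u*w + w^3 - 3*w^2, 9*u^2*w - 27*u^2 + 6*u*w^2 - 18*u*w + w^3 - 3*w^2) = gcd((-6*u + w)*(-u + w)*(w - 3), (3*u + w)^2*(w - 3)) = w - 3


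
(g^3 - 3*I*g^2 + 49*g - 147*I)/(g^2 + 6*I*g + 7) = (g^2 - 10*I*g - 21)/(g - I)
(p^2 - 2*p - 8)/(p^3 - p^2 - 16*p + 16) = (p + 2)/(p^2 + 3*p - 4)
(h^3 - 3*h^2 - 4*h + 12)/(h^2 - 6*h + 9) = (h^2 - 4)/(h - 3)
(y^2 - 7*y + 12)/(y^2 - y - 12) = (y - 3)/(y + 3)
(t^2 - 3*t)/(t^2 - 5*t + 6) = t/(t - 2)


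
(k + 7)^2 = k^2 + 14*k + 49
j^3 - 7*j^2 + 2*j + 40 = (j - 5)*(j - 4)*(j + 2)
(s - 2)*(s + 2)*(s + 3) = s^3 + 3*s^2 - 4*s - 12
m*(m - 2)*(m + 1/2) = m^3 - 3*m^2/2 - m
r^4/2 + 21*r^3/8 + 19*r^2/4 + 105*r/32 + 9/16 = (r/2 + 1)*(r + 1/4)*(r + 3/2)^2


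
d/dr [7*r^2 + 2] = 14*r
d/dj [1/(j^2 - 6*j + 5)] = 2*(3 - j)/(j^2 - 6*j + 5)^2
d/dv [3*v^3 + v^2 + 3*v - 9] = 9*v^2 + 2*v + 3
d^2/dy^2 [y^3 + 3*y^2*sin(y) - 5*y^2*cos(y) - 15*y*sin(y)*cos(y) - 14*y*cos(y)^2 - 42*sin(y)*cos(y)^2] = -3*y^2*sin(y) + 5*y^2*cos(y) + 20*y*sin(y) + 30*y*sin(2*y) + 12*y*cos(y) + 28*y*cos(2*y) + 6*y + 33*sin(y)/2 + 28*sin(2*y) + 189*sin(3*y)/2 - 10*cos(y) - 30*cos(2*y)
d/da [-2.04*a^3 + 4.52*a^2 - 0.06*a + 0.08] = -6.12*a^2 + 9.04*a - 0.06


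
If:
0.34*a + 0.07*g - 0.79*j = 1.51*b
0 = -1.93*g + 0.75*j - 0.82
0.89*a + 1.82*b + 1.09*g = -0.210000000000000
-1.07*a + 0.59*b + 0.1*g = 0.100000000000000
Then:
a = -0.00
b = 0.28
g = -0.65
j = -0.59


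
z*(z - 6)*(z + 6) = z^3 - 36*z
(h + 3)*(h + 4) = h^2 + 7*h + 12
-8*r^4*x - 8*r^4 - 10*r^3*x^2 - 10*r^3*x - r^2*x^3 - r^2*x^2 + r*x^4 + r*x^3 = (-4*r + x)*(r + x)*(2*r + x)*(r*x + r)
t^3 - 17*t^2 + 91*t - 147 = (t - 7)^2*(t - 3)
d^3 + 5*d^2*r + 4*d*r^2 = d*(d + r)*(d + 4*r)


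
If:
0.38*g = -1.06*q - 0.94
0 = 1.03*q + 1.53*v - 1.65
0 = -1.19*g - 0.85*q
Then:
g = 0.85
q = -1.19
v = 1.88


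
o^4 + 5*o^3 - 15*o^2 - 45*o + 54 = (o - 3)*(o - 1)*(o + 3)*(o + 6)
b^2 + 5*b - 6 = (b - 1)*(b + 6)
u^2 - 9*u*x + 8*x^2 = (u - 8*x)*(u - x)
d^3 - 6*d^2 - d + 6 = (d - 6)*(d - 1)*(d + 1)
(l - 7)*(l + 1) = l^2 - 6*l - 7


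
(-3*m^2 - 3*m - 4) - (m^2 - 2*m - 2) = -4*m^2 - m - 2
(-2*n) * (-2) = 4*n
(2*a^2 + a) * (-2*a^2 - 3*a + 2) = -4*a^4 - 8*a^3 + a^2 + 2*a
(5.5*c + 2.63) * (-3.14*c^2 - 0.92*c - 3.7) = -17.27*c^3 - 13.3182*c^2 - 22.7696*c - 9.731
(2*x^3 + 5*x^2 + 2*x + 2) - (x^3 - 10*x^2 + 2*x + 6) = x^3 + 15*x^2 - 4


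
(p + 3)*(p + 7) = p^2 + 10*p + 21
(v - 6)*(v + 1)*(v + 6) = v^3 + v^2 - 36*v - 36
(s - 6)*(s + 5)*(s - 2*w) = s^3 - 2*s^2*w - s^2 + 2*s*w - 30*s + 60*w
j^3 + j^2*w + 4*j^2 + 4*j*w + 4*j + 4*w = (j + 2)^2*(j + w)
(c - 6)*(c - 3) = c^2 - 9*c + 18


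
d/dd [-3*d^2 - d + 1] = -6*d - 1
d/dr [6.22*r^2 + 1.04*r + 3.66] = 12.44*r + 1.04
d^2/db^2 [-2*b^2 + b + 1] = -4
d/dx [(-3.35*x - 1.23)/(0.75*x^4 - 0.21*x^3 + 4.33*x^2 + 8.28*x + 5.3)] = (7.5375*x^4 + 2.283*x^3 + 13.7306*x^2 + 10.6518*x - 7.5706)/(0.5625*x^8 - 0.315*x^7 + 6.5391*x^6 + 10.6014*x^5 + 23.2213*x^4 + 69.4788*x^3 + 114.4564*x^2 + 87.768*x + 28.09)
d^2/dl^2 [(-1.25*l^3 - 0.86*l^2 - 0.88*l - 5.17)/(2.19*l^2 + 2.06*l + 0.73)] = (7.105427357601e-15*l^5 + 4.26325641456066e-14*l^4 - 7.293778*l^3 - 151.80423*l^2 - 135.499242*l - 25.618166)/(10.503459*l^6 + 29.639898*l^5 + 38.383911*l^4 + 28.501748*l^3 + 12.794637*l^2 + 3.293322*l + 0.389017)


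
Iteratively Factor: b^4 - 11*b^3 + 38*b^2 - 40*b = (b)*(b^3 - 11*b^2 + 38*b - 40) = b*(b - 4)*(b^2 - 7*b + 10) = b*(b - 5)*(b - 4)*(b - 2)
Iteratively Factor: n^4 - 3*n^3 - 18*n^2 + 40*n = (n)*(n^3 - 3*n^2 - 18*n + 40) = n*(n + 4)*(n^2 - 7*n + 10) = n*(n - 5)*(n + 4)*(n - 2)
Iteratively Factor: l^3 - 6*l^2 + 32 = (l - 4)*(l^2 - 2*l - 8) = (l - 4)^2*(l + 2)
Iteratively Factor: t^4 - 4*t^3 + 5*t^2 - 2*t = (t - 2)*(t^3 - 2*t^2 + t) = t*(t - 2)*(t^2 - 2*t + 1) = t*(t - 2)*(t - 1)*(t - 1)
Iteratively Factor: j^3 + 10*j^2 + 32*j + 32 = (j + 4)*(j^2 + 6*j + 8) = (j + 4)^2*(j + 2)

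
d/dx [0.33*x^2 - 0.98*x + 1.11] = 0.66*x - 0.98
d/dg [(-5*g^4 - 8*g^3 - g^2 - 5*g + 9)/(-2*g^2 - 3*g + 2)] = (20*g^5 + 61*g^4 + 8*g^3 - 55*g^2 + 32*g + 17)/(4*g^4 + 12*g^3 + g^2 - 12*g + 4)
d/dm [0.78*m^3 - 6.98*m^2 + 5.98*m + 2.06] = 2.34*m^2 - 13.96*m + 5.98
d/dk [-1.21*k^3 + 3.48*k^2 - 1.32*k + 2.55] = -3.63*k^2 + 6.96*k - 1.32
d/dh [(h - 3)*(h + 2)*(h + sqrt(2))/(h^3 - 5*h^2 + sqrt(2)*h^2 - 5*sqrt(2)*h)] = 2*(-2*h^2 + 6*h - 15)/(h^2*(h^2 - 10*h + 25))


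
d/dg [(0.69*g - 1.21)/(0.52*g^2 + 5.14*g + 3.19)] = (-0.3588*g^2 + 1.2584*g + 8.4205)/(0.2704*g^4 + 5.3456*g^3 + 29.7372*g^2 + 32.7932*g + 10.1761)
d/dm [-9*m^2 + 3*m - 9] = 3 - 18*m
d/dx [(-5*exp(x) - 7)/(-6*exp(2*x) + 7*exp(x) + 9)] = (-(5*exp(x) + 7)*(12*exp(x) - 7) + 30*exp(2*x) - 35*exp(x) - 45)*exp(x)/(-6*exp(2*x) + 7*exp(x) + 9)^2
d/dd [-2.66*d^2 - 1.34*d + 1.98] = -5.32*d - 1.34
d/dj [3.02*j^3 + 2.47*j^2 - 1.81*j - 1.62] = 9.06*j^2 + 4.94*j - 1.81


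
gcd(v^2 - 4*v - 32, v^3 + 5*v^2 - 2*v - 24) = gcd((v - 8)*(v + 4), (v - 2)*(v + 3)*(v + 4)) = v + 4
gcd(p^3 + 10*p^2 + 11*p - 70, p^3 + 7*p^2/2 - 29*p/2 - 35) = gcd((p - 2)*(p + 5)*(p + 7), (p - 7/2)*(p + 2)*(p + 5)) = p + 5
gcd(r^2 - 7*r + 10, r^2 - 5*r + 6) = r - 2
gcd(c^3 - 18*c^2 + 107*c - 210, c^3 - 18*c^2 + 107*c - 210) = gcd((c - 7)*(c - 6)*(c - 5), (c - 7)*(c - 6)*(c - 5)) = c^3 - 18*c^2 + 107*c - 210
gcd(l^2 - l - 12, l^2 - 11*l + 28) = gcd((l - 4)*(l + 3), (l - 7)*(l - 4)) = l - 4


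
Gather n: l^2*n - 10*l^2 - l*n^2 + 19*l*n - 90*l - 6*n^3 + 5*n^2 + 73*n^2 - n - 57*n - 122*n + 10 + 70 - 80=-10*l^2 - 90*l - 6*n^3 + n^2*(78 - l) + n*(l^2 + 19*l - 180)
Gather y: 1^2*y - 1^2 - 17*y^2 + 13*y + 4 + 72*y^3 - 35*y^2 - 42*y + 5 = 72*y^3 - 52*y^2 - 28*y + 8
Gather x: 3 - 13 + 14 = 4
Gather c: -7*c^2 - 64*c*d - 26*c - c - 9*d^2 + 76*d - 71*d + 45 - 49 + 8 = -7*c^2 + c*(-64*d - 27) - 9*d^2 + 5*d + 4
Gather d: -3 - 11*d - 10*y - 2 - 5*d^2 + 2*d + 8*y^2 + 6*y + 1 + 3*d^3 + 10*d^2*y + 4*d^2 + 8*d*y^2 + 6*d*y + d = 3*d^3 + d^2*(10*y - 1) + d*(8*y^2 + 6*y - 8) + 8*y^2 - 4*y - 4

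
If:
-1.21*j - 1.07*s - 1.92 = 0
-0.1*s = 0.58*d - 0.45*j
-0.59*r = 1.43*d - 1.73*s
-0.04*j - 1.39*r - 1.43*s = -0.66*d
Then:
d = -0.76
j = -1.10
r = 0.23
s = -0.55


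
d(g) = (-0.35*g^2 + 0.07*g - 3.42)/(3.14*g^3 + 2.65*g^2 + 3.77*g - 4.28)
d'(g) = (0.07 - 0.7*g)/(3.14*g^3 + 2.65*g^2 + 3.77*g - 4.28) + (-9.42*g^2 - 5.3*g - 3.77)*(-0.35*g^2 + 0.07*g - 3.42)/(3.14*g^3 + 2.65*g^2 + 3.77*g - 4.28)^2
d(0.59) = 7.17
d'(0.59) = 150.07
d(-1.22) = 0.38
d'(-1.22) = 0.32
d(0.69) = -5.76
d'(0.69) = 110.95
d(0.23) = 1.06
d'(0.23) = 1.82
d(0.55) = 3.95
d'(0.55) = 43.06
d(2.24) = -0.10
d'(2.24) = 0.09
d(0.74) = -2.89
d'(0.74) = 29.71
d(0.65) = -23.11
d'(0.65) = 1694.22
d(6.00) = -0.02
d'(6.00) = 0.00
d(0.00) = 0.80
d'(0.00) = 0.69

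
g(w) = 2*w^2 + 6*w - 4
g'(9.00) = 42.00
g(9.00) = 212.00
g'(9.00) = 42.00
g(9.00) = 212.00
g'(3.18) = 18.72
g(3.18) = 35.30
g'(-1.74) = -0.96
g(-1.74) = -8.38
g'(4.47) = 23.88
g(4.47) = 62.78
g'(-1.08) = 1.68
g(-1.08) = -8.15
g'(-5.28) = -15.12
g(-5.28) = 20.08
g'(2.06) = 14.24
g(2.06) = 16.85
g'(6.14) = 30.56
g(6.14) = 108.24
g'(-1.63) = -0.52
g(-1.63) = -8.47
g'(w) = 4*w + 6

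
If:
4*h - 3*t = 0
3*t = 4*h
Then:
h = 3*t/4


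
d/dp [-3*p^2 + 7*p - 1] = 7 - 6*p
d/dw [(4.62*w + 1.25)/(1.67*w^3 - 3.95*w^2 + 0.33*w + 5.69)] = (-15.4308*w^3 + 11.9865*w^2 + 9.875*w + 25.8753)/(2.7889*w^6 - 13.193*w^5 + 16.7047*w^4 + 16.3976*w^3 - 44.8421*w^2 + 3.7554*w + 32.3761)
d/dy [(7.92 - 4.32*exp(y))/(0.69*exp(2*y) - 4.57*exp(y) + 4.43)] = (2.9808*exp(2*y) - 10.9296*exp(y) + 17.0568)*exp(y)/(0.4761*exp(4*y) - 6.3066*exp(3*y) + 26.9983*exp(2*y) - 40.4902*exp(y) + 19.6249)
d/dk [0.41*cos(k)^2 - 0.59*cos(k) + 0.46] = (0.59 - 0.82*cos(k))*sin(k)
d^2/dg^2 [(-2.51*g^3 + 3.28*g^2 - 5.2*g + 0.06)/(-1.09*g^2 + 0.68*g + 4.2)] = (3.5527136788005e-15*g^5 - 7.105427357601e-15*g^4 + 32.796776*g^3 - 47.511396*g^2 + 408.758832*g - 146.025648)/(1.295029*g^6 - 2.423724*g^5 - 13.458012*g^4 + 18.363808*g^3 + 51.85656*g^2 - 35.9856*g - 74.088)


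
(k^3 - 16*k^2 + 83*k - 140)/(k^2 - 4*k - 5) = (k^2 - 11*k + 28)/(k + 1)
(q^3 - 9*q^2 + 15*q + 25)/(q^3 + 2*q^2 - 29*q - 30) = (q - 5)/(q + 6)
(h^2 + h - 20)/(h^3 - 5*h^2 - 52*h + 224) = (h + 5)/(h^2 - h - 56)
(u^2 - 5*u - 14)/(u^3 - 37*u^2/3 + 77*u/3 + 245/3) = 3*(u + 2)/(3*u^2 - 16*u - 35)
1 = 1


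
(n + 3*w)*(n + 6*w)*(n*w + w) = n^3*w + 9*n^2*w^2 + n^2*w + 18*n*w^3 + 9*n*w^2 + 18*w^3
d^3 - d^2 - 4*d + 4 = (d - 2)*(d - 1)*(d + 2)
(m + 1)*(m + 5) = m^2 + 6*m + 5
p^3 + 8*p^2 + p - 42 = (p - 2)*(p + 3)*(p + 7)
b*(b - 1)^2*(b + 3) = b^4 + b^3 - 5*b^2 + 3*b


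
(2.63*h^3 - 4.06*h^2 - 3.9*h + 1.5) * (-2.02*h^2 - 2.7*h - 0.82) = -5.3126*h^5 + 1.1002*h^4 + 16.6834*h^3 + 10.8292*h^2 - 0.852000000000001*h - 1.23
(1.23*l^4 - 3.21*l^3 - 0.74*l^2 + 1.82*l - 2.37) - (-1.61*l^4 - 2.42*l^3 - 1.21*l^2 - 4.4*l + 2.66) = 2.84*l^4 - 0.79*l^3 + 0.47*l^2 + 6.22*l - 5.03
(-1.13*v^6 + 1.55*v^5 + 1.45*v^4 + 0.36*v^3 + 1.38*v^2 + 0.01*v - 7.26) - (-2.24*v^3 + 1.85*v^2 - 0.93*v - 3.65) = -1.13*v^6 + 1.55*v^5 + 1.45*v^4 + 2.6*v^3 - 0.47*v^2 + 0.94*v - 3.61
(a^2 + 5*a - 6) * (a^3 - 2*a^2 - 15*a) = a^5 + 3*a^4 - 31*a^3 - 63*a^2 + 90*a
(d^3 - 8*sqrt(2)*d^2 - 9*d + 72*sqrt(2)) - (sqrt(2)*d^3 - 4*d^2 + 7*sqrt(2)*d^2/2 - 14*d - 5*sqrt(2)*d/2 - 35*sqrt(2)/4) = -sqrt(2)*d^3 + d^3 - 23*sqrt(2)*d^2/2 + 4*d^2 + 5*sqrt(2)*d/2 + 5*d + 323*sqrt(2)/4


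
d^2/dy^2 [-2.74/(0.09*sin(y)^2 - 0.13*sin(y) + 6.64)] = (0.088776*sin(y)^4 - 0.096174*sin(y)^3 - 6.636554*sin(y)^2 + 2.557516*sin(y) + 3.182236)/(0.09*sin(y)^2 - 0.13*sin(y) + 6.64)^3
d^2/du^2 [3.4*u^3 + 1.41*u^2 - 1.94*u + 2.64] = 20.4*u + 2.82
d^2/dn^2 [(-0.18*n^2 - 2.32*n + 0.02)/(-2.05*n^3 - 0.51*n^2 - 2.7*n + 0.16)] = (1.5129*n^6 + 58.4988*n^5 + 7.56696*n^4 - 24.479256*n^3 + 8.52423599999999*n^2 + 0.931272*n + 1.718832)/(8.615125*n^9 + 6.429825*n^8 + 35.639865*n^7 + 15.052551*n^6 + 45.93663*n^5 + 5.715252*n^4 + 18.51852*n^3 - 3.460032*n^2 + 0.20736*n - 0.004096)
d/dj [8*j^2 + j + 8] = 16*j + 1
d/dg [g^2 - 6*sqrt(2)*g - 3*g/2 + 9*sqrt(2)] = 2*g - 6*sqrt(2) - 3/2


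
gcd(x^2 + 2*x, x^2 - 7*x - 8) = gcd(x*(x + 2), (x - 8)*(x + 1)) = 1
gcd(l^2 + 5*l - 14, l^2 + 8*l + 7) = l + 7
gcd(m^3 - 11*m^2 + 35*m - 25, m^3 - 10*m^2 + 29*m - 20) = m^2 - 6*m + 5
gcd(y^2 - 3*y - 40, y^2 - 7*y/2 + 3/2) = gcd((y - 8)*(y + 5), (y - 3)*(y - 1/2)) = 1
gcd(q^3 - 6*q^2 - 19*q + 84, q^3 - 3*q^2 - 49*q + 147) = q^2 - 10*q + 21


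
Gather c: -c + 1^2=1 - c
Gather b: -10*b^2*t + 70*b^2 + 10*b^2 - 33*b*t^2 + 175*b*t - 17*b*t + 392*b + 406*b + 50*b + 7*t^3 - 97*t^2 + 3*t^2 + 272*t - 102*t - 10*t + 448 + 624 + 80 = b^2*(80 - 10*t) + b*(-33*t^2 + 158*t + 848) + 7*t^3 - 94*t^2 + 160*t + 1152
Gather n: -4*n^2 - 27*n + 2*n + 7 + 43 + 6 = -4*n^2 - 25*n + 56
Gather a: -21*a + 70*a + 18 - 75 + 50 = 49*a - 7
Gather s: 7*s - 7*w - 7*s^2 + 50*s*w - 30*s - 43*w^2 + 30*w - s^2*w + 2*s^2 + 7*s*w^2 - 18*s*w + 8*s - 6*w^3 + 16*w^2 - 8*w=s^2*(-w - 5) + s*(7*w^2 + 32*w - 15) - 6*w^3 - 27*w^2 + 15*w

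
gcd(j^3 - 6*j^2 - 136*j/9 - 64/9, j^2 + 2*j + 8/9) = j^2 + 2*j + 8/9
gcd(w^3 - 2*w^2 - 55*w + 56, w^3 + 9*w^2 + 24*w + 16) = 1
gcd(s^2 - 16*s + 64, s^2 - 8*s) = s - 8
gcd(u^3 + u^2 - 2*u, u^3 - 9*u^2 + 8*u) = u^2 - u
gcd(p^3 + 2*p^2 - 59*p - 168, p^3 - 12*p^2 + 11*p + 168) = p^2 - 5*p - 24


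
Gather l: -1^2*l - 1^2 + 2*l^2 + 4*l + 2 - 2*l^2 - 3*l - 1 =0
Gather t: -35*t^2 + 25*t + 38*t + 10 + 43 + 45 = -35*t^2 + 63*t + 98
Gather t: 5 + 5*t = 5*t + 5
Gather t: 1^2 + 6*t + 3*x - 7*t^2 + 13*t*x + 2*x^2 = -7*t^2 + t*(13*x + 6) + 2*x^2 + 3*x + 1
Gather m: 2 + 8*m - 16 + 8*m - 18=16*m - 32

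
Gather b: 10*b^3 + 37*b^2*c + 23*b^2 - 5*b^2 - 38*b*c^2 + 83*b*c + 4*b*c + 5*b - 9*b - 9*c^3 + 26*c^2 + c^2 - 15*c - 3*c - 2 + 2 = 10*b^3 + b^2*(37*c + 18) + b*(-38*c^2 + 87*c - 4) - 9*c^3 + 27*c^2 - 18*c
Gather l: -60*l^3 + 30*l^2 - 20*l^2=-60*l^3 + 10*l^2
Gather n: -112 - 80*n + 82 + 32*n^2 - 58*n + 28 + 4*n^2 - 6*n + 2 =36*n^2 - 144*n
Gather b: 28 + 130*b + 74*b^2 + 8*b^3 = 8*b^3 + 74*b^2 + 130*b + 28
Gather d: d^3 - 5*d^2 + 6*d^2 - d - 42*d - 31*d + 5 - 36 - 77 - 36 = d^3 + d^2 - 74*d - 144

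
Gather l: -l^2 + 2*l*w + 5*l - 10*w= -l^2 + l*(2*w + 5) - 10*w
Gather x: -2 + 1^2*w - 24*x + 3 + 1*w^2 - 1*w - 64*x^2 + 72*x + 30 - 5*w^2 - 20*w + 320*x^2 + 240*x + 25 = -4*w^2 - 20*w + 256*x^2 + 288*x + 56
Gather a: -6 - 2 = -8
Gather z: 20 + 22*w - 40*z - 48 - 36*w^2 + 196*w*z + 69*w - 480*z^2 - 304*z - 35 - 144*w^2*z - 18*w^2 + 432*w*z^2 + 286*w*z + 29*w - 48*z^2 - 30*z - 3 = -54*w^2 + 120*w + z^2*(432*w - 528) + z*(-144*w^2 + 482*w - 374) - 66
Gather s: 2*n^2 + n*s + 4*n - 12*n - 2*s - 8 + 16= 2*n^2 - 8*n + s*(n - 2) + 8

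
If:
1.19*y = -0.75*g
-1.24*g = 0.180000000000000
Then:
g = -0.15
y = 0.09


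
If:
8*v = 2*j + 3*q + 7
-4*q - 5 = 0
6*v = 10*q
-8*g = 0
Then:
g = 0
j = -239/24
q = -5/4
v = -25/12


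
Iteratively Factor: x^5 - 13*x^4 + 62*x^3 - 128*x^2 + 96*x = (x - 2)*(x^4 - 11*x^3 + 40*x^2 - 48*x) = x*(x - 2)*(x^3 - 11*x^2 + 40*x - 48) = x*(x - 3)*(x - 2)*(x^2 - 8*x + 16) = x*(x - 4)*(x - 3)*(x - 2)*(x - 4)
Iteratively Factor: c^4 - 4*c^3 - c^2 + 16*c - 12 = (c + 2)*(c^3 - 6*c^2 + 11*c - 6) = (c - 2)*(c + 2)*(c^2 - 4*c + 3) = (c - 2)*(c - 1)*(c + 2)*(c - 3)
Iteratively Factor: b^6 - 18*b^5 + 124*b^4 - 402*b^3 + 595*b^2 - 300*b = (b - 4)*(b^5 - 14*b^4 + 68*b^3 - 130*b^2 + 75*b) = (b - 4)*(b - 3)*(b^4 - 11*b^3 + 35*b^2 - 25*b) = (b - 5)*(b - 4)*(b - 3)*(b^3 - 6*b^2 + 5*b) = (b - 5)^2*(b - 4)*(b - 3)*(b^2 - b) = (b - 5)^2*(b - 4)*(b - 3)*(b - 1)*(b)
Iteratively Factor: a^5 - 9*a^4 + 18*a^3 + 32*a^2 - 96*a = (a)*(a^4 - 9*a^3 + 18*a^2 + 32*a - 96) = a*(a - 3)*(a^3 - 6*a^2 + 32) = a*(a - 4)*(a - 3)*(a^2 - 2*a - 8) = a*(a - 4)^2*(a - 3)*(a + 2)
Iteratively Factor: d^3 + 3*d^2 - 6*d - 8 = (d + 4)*(d^2 - d - 2) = (d + 1)*(d + 4)*(d - 2)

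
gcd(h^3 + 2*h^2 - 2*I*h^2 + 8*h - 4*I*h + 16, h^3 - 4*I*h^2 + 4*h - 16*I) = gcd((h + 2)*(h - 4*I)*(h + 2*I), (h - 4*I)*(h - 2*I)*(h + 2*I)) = h^2 - 2*I*h + 8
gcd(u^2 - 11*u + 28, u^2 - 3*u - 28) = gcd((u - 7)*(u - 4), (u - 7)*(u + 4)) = u - 7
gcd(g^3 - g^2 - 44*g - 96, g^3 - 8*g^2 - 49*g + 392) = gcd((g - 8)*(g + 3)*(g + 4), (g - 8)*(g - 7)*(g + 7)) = g - 8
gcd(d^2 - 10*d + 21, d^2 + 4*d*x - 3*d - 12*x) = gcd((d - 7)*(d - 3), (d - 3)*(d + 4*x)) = d - 3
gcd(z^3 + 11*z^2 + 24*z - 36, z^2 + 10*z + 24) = z + 6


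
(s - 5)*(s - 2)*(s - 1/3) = s^3 - 22*s^2/3 + 37*s/3 - 10/3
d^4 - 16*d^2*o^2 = d^2*(d - 4*o)*(d + 4*o)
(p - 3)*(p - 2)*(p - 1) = p^3 - 6*p^2 + 11*p - 6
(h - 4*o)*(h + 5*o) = h^2 + h*o - 20*o^2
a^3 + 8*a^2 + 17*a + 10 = (a + 1)*(a + 2)*(a + 5)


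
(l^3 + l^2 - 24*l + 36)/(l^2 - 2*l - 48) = (l^2 - 5*l + 6)/(l - 8)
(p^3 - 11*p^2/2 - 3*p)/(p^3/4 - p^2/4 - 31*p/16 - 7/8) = 8*p*(p - 6)/(2*p^2 - 3*p - 14)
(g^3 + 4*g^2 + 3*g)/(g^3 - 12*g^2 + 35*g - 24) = g*(g^2 + 4*g + 3)/(g^3 - 12*g^2 + 35*g - 24)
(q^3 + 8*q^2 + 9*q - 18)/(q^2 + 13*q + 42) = (q^2 + 2*q - 3)/(q + 7)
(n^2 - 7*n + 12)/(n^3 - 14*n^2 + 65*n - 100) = (n - 3)/(n^2 - 10*n + 25)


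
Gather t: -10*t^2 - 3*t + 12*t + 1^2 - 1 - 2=-10*t^2 + 9*t - 2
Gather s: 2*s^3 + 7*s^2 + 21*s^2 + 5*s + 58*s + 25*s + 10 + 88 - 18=2*s^3 + 28*s^2 + 88*s + 80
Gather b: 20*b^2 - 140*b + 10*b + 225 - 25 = 20*b^2 - 130*b + 200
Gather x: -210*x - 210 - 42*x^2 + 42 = -42*x^2 - 210*x - 168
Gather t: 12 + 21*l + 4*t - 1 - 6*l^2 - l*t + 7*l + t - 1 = -6*l^2 + 28*l + t*(5 - l) + 10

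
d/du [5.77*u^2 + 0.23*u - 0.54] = 11.54*u + 0.23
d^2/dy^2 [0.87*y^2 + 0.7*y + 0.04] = 1.74000000000000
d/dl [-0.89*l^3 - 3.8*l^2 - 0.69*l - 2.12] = -2.67*l^2 - 7.6*l - 0.69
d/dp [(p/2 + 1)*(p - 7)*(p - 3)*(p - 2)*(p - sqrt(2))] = 5*p^4/2 - 20*p^3 - 2*sqrt(2)*p^3 + 15*sqrt(2)*p^2 + 51*p^2/2 - 17*sqrt(2)*p + 40*p - 42 - 20*sqrt(2)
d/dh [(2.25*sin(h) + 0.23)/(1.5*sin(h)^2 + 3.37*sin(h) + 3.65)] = (-3.375*sin(h)^2 - 0.69*sin(h) + 7.4374)*cos(h)/(2.25*sin(h)^4 + 10.11*sin(h)^3 + 22.3069*sin(h)^2 + 24.601*sin(h) + 13.3225)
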